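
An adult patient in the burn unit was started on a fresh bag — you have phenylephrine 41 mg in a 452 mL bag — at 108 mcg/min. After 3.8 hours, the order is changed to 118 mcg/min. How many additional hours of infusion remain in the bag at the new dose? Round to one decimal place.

2.3 hours

Initial rate:
108 mcg/min × 60 min/hr = 6480 mcg/hr
Concentration = 41 mg ÷ 452 mL = 0.09070796 mg/mL = 90.70796 mcg/mL
Rate = 6480 mcg/hr ÷ 90.70796 mcg/mL = 71.43805 mL/hr
Volume infused so far = 71.43805 mL/hr × 3.8 hr = 271.4646 mL
Volume remaining = 452 − 271.4646 = 180.5354 mL
New rate:
118 mcg/min × 60 min/hr = 7080 mcg/hr
Rate = 7080 mcg/hr ÷ 90.70796 mcg/mL = 78.05268 mL/hr
Time remaining = 180.5354 mL ÷ 78.05268 mL/hr = 2.312994 hr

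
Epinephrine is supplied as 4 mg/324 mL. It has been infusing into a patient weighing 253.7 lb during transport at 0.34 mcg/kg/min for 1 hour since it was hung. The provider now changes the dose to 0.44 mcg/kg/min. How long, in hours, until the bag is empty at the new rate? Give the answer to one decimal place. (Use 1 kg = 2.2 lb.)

0.5 hours

Initial rate:
Weight = 253.7 lb ÷ 2.2 lb/kg = 115.3182 kg
Dose = 0.34 mcg/kg/min × 115.3182 kg = 39.20818 mcg/min
39.20818 mcg/min × 60 min/hr = 2352.491 mcg/hr
Concentration = 4 mg ÷ 324 mL = 0.01234568 mg/mL = 12.34568 mcg/mL
Rate = 2352.491 mcg/hr ÷ 12.34568 mcg/mL = 190.5518 mL/hr
Volume infused so far = 190.5518 mL/hr × 1 hr = 190.5518 mL
Volume remaining = 324 − 190.5518 = 133.4482 mL
New rate:
Dose = 0.44 mcg/kg/min × 115.3182 kg = 50.74 mcg/min
50.74 mcg/min × 60 min/hr = 3044.4 mcg/hr
Rate = 3044.4 mcg/hr ÷ 12.34568 mcg/mL = 246.5964 mL/hr
Time remaining = 133.4482 mL ÷ 246.5964 mL/hr = 0.5411605 hr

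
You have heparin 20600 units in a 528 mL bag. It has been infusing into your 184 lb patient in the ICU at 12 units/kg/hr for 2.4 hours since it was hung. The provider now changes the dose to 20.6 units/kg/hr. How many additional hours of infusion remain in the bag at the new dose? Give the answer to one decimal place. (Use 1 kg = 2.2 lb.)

Initial rate:
Weight = 184 lb ÷ 2.2 lb/kg = 83.63636 kg
Dose = 12 units/kg/hr × 83.63636 kg = 1003.636 units/hr
Concentration = 20600 units ÷ 528 mL = 39.01515 units/mL
Rate = 1003.636 units/hr ÷ 39.01515 units/mL = 25.72427 mL/hr
Volume infused so far = 25.72427 mL/hr × 2.4 hr = 61.73825 mL
Volume remaining = 528 − 61.73825 = 466.2617 mL
New rate:
Dose = 20.6 units/kg/hr × 83.63636 kg = 1722.909 units/hr
Rate = 1722.909 units/hr ÷ 39.01515 units/mL = 44.16 mL/hr
Time remaining = 466.2617 mL ÷ 44.16 mL/hr = 10.55846 hr

10.6 hours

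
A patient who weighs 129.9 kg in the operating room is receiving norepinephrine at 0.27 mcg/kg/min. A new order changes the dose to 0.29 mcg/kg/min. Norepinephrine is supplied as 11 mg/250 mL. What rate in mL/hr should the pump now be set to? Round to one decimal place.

51.4 mL/hr

Dose = 0.29 mcg/kg/min × 129.9 kg = 37.671 mcg/min
37.671 mcg/min × 60 min/hr = 2260.26 mcg/hr
Concentration = 11 mg ÷ 250 mL = 0.044 mg/mL = 44 mcg/mL
Rate = 2260.26 mcg/hr ÷ 44 mcg/mL = 51.36955 mL/hr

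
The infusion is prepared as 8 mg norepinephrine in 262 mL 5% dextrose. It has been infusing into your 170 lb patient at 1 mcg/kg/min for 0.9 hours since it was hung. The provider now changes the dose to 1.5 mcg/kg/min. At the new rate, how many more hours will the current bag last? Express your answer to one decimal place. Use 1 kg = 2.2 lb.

Initial rate:
Weight = 170 lb ÷ 2.2 lb/kg = 77.27273 kg
Dose = 1 mcg/kg/min × 77.27273 kg = 77.27273 mcg/min
77.27273 mcg/min × 60 min/hr = 4636.364 mcg/hr
Concentration = 8 mg ÷ 262 mL = 0.03053435 mg/mL = 30.53435 mcg/mL
Rate = 4636.364 mcg/hr ÷ 30.53435 mcg/mL = 151.8409 mL/hr
Volume infused so far = 151.8409 mL/hr × 0.9 hr = 136.6568 mL
Volume remaining = 262 − 136.6568 = 125.3432 mL
New rate:
Dose = 1.5 mcg/kg/min × 77.27273 kg = 115.9091 mcg/min
115.9091 mcg/min × 60 min/hr = 6954.545 mcg/hr
Rate = 6954.545 mcg/hr ÷ 30.53435 mcg/mL = 227.7614 mL/hr
Time remaining = 125.3432 mL ÷ 227.7614 mL/hr = 0.5503268 hr

0.6 hours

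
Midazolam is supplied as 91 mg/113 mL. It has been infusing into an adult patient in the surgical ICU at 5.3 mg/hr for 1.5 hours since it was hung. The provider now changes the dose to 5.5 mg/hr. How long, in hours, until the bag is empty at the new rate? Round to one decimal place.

15.1 hours

Initial rate:
Concentration = 91 mg ÷ 113 mL = 0.8053097 mg/mL
Rate = 5.3 mg/hr ÷ 0.8053097 mg/mL = 6.581319 mL/hr
Volume infused so far = 6.581319 mL/hr × 1.5 hr = 9.871978 mL
Volume remaining = 113 − 9.871978 = 103.128 mL
New rate:
Rate = 5.5 mg/hr ÷ 0.8053097 mg/mL = 6.82967 mL/hr
Time remaining = 103.128 mL ÷ 6.82967 mL/hr = 15.1 hr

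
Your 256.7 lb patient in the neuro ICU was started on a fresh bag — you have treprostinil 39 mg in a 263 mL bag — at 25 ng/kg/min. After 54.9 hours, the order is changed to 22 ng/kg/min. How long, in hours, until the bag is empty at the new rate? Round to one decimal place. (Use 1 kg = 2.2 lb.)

Initial rate:
Weight = 256.7 lb ÷ 2.2 lb/kg = 116.6818 kg
Dose = 25 ng/kg/min × 116.6818 kg = 2917.045 ng/min
2917.045 ng/min × 60 min/hr = 175022.7 ng/hr
Concentration = 39 mg ÷ 263 mL = 0.148289 mg/mL = 148289 ng/mL
Rate = 175022.7 ng/hr ÷ 148289 ng/mL = 1.180281 mL/hr
Volume infused so far = 1.180281 mL/hr × 54.9 hr = 64.79745 mL
Volume remaining = 263 − 64.79745 = 198.2025 mL
New rate:
Dose = 22 ng/kg/min × 116.6818 kg = 2567 ng/min
2567 ng/min × 60 min/hr = 154020 ng/hr
Rate = 154020 ng/hr ÷ 148289 ng/mL = 1.038648 mL/hr
Time remaining = 198.2025 mL ÷ 1.038648 mL/hr = 190.8275 hr

190.8 hours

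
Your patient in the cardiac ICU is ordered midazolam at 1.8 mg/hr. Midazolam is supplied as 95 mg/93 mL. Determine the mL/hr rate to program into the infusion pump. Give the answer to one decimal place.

1.8 mL/hr

Concentration = 95 mg ÷ 93 mL = 1.021505 mg/mL
Rate = 1.8 mg/hr ÷ 1.021505 mg/mL = 1.762105 mL/hr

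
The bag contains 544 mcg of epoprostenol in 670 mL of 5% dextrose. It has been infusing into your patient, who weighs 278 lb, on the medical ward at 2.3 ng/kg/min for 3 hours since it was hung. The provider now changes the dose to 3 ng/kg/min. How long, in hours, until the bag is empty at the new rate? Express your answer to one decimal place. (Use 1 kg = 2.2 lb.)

Initial rate:
Weight = 278 lb ÷ 2.2 lb/kg = 126.3636 kg
Dose = 2.3 ng/kg/min × 126.3636 kg = 290.6364 ng/min
290.6364 ng/min × 60 min/hr = 17438.18 ng/hr
Concentration = 544 mcg ÷ 670 mL = 0.8119403 mcg/mL = 811.9403 ng/mL
Rate = 17438.18 ng/hr ÷ 811.9403 ng/mL = 21.47717 mL/hr
Volume infused so far = 21.47717 mL/hr × 3 hr = 64.43152 mL
Volume remaining = 670 − 64.43152 = 605.5685 mL
New rate:
Dose = 3 ng/kg/min × 126.3636 kg = 379.0909 ng/min
379.0909 ng/min × 60 min/hr = 22745.45 ng/hr
Rate = 22745.45 ng/hr ÷ 811.9403 ng/mL = 28.0137 mL/hr
Time remaining = 605.5685 mL ÷ 28.0137 mL/hr = 21.61687 hr

21.6 hours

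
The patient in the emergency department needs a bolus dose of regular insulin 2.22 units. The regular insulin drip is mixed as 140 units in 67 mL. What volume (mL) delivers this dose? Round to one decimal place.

1.1 mL

Concentration = 140 units ÷ 67 mL = 2.089552 units/mL
Volume = 2.22 units ÷ 2.089552 units/mL = 1.062429 mL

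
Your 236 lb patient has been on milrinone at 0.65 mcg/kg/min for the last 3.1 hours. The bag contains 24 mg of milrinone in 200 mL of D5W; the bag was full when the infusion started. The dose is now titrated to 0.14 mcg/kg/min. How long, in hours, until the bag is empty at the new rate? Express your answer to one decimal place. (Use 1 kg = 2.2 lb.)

Initial rate:
Weight = 236 lb ÷ 2.2 lb/kg = 107.2727 kg
Dose = 0.65 mcg/kg/min × 107.2727 kg = 69.72727 mcg/min
69.72727 mcg/min × 60 min/hr = 4183.636 mcg/hr
Concentration = 24 mg ÷ 200 mL = 0.12 mg/mL = 120 mcg/mL
Rate = 4183.636 mcg/hr ÷ 120 mcg/mL = 34.86364 mL/hr
Volume infused so far = 34.86364 mL/hr × 3.1 hr = 108.0773 mL
Volume remaining = 200 − 108.0773 = 91.92273 mL
New rate:
Dose = 0.14 mcg/kg/min × 107.2727 kg = 15.01818 mcg/min
15.01818 mcg/min × 60 min/hr = 901.0909 mcg/hr
Rate = 901.0909 mcg/hr ÷ 120 mcg/mL = 7.509091 mL/hr
Time remaining = 91.92273 mL ÷ 7.509091 mL/hr = 12.24153 hr

12.2 hours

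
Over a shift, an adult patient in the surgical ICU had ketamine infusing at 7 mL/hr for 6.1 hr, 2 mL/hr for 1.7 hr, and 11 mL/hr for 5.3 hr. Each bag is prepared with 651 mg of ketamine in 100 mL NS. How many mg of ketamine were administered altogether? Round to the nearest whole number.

680 mg

Concentration = 651 mg ÷ 100 mL = 6.51 mg/mL
Stage 1: 7 mL/hr × 6.1 hr = 42.7 mL → 42.7 mL × 6.51 mg/mL = 277.977 mg
Stage 2: 2 mL/hr × 1.7 hr = 3.4 mL → 3.4 mL × 6.51 mg/mL = 22.134 mg
Stage 3: 11 mL/hr × 5.3 hr = 58.3 mL → 58.3 mL × 6.51 mg/mL = 379.533 mg
Total = 277.977 + 22.134 + 379.533 = 679.644 mg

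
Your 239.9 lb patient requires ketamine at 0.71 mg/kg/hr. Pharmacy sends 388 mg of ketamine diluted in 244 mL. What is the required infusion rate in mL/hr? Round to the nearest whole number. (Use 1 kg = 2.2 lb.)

49 mL/hr

Weight = 239.9 lb ÷ 2.2 lb/kg = 109.0455 kg
Dose = 0.71 mg/kg/hr × 109.0455 kg = 77.42227 mg/hr
Concentration = 388 mg ÷ 244 mL = 1.590164 mg/mL
Rate = 77.42227 mg/hr ÷ 1.590164 mg/mL = 48.68823 mL/hr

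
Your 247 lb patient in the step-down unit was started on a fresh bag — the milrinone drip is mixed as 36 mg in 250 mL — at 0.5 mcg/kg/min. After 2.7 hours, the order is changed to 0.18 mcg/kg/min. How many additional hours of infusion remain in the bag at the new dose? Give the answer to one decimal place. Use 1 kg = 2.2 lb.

22.2 hours

Initial rate:
Weight = 247 lb ÷ 2.2 lb/kg = 112.2727 kg
Dose = 0.5 mcg/kg/min × 112.2727 kg = 56.13636 mcg/min
56.13636 mcg/min × 60 min/hr = 3368.182 mcg/hr
Concentration = 36 mg ÷ 250 mL = 0.144 mg/mL = 144 mcg/mL
Rate = 3368.182 mcg/hr ÷ 144 mcg/mL = 23.39015 mL/hr
Volume infused so far = 23.39015 mL/hr × 2.7 hr = 63.15341 mL
Volume remaining = 250 − 63.15341 = 186.8466 mL
New rate:
Dose = 0.18 mcg/kg/min × 112.2727 kg = 20.20909 mcg/min
20.20909 mcg/min × 60 min/hr = 1212.545 mcg/hr
Rate = 1212.545 mcg/hr ÷ 144 mcg/mL = 8.420455 mL/hr
Time remaining = 186.8466 mL ÷ 8.420455 mL/hr = 22.18961 hr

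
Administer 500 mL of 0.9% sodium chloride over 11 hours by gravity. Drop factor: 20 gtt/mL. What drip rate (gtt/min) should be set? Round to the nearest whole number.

15 gtt/min

500 mL ÷ (11 hr × 60 = 660 min) = 0.7575758 mL/min
0.7575758 mL/min × 20 gtt/mL = 15.15152 gtt/min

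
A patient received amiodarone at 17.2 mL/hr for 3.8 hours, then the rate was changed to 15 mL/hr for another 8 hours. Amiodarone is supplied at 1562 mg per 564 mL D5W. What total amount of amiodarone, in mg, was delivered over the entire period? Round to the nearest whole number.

513 mg

Concentration = 1562 mg ÷ 564 mL = 2.769504 mg/mL
Stage 1: 17.2 mL/hr × 3.8 hr = 65.36 mL → 65.36 mL × 2.769504 mg/mL = 181.0148 mg
Stage 2: 15 mL/hr × 8 hr = 120 mL → 120 mL × 2.769504 mg/mL = 332.3404 mg
Total = 181.0148 + 332.3404 = 513.3552 mg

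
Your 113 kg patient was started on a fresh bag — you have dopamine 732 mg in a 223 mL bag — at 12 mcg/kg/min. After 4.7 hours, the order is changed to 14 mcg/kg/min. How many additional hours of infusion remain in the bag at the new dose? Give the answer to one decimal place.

3.7 hours

Initial rate:
Dose = 12 mcg/kg/min × 113 kg = 1356 mcg/min
1356 mcg/min × 60 min/hr = 81360 mcg/hr
Concentration = 732 mg ÷ 223 mL = 3.282511 mg/mL = 3282.511 mcg/mL
Rate = 81360 mcg/hr ÷ 3282.511 mcg/mL = 24.7859 mL/hr
Volume infused so far = 24.7859 mL/hr × 4.7 hr = 116.4937 mL
Volume remaining = 223 − 116.4937 = 106.5063 mL
New rate:
Dose = 14 mcg/kg/min × 113 kg = 1582 mcg/min
1582 mcg/min × 60 min/hr = 94920 mcg/hr
Rate = 94920 mcg/hr ÷ 3282.511 mcg/mL = 28.91689 mL/hr
Time remaining = 106.5063 mL ÷ 28.91689 mL/hr = 3.683186 hr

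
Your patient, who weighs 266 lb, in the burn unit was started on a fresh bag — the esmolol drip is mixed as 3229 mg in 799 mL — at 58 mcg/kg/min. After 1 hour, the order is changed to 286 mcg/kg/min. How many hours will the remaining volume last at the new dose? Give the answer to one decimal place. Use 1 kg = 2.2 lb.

Initial rate:
Weight = 266 lb ÷ 2.2 lb/kg = 120.9091 kg
Dose = 58 mcg/kg/min × 120.9091 kg = 7012.727 mcg/min
7012.727 mcg/min × 60 min/hr = 420763.6 mcg/hr
Concentration = 3229 mg ÷ 799 mL = 4.041302 mg/mL = 4041.302 mcg/mL
Rate = 420763.6 mcg/hr ÷ 4041.302 mcg/mL = 104.1159 mL/hr
Volume infused so far = 104.1159 mL/hr × 1 hr = 104.1159 mL
Volume remaining = 799 − 104.1159 = 694.8841 mL
New rate:
Dose = 286 mcg/kg/min × 120.9091 kg = 34580 mcg/min
34580 mcg/min × 60 min/hr = 2074800 mcg/hr
Rate = 2074800 mcg/hr ÷ 4041.302 mcg/mL = 513.3989 mL/hr
Time remaining = 694.8841 mL ÷ 513.3989 mL/hr = 1.353497 hr

1.4 hours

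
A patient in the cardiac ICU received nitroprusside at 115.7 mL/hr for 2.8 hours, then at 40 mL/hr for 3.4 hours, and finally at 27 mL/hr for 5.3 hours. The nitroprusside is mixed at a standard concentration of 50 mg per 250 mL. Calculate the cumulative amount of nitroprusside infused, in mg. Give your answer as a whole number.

Concentration = 50 mg ÷ 250 mL = 0.2 mg/mL
Stage 1: 115.7 mL/hr × 2.8 hr = 323.96 mL → 323.96 mL × 0.2 mg/mL = 64.792 mg
Stage 2: 40 mL/hr × 3.4 hr = 136 mL → 136 mL × 0.2 mg/mL = 27.2 mg
Stage 3: 27 mL/hr × 5.3 hr = 143.1 mL → 143.1 mL × 0.2 mg/mL = 28.62 mg
Total = 64.792 + 27.2 + 28.62 = 120.612 mg

121 mg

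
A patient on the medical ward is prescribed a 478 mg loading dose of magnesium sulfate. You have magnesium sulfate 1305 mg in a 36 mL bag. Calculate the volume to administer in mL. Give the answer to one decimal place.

Concentration = 1305 mg ÷ 36 mL = 36.25 mg/mL
Volume = 478 mg ÷ 36.25 mg/mL = 13.18621 mL

13.2 mL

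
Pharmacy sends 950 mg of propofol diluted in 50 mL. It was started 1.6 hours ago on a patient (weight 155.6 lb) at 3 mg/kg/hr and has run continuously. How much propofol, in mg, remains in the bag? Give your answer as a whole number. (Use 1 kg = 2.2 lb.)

Weight = 155.6 lb ÷ 2.2 lb/kg = 70.72727 kg
Dose = 3 mg/kg/hr × 70.72727 kg = 212.1818 mg/hr
Concentration = 950 mg ÷ 50 mL = 19 mg/mL
Rate = 212.1818 mg/hr ÷ 19 mg/mL = 11.16746 mL/hr
Volume infused = 11.16746 mL/hr × 1.6 hr = 17.86794 mL
Volume remaining = 50 − 17.86794 = 32.13206 mL
Drug remaining = 32.13206 mL × 19 mg/mL = 610.5091 mg

611 mg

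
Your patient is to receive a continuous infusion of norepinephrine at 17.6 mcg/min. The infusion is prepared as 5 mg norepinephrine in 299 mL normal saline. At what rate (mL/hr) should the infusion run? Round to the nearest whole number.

17.6 mcg/min × 60 min/hr = 1056 mcg/hr
Concentration = 5 mg ÷ 299 mL = 0.01672241 mg/mL = 16.72241 mcg/mL
Rate = 1056 mcg/hr ÷ 16.72241 mcg/mL = 63.1488 mL/hr

63 mL/hr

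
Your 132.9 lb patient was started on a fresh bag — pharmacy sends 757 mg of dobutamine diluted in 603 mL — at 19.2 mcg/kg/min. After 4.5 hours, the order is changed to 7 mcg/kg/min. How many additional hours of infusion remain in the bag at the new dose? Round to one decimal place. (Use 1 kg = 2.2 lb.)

Initial rate:
Weight = 132.9 lb ÷ 2.2 lb/kg = 60.40909 kg
Dose = 19.2 mcg/kg/min × 60.40909 kg = 1159.855 mcg/min
1159.855 mcg/min × 60 min/hr = 69591.27 mcg/hr
Concentration = 757 mg ÷ 603 mL = 1.25539 mg/mL = 1255.39 mcg/mL
Rate = 69591.27 mcg/hr ÷ 1255.39 mcg/mL = 55.434 mL/hr
Volume infused so far = 55.434 mL/hr × 4.5 hr = 249.453 mL
Volume remaining = 603 − 249.453 = 353.547 mL
New rate:
Dose = 7 mcg/kg/min × 60.40909 kg = 422.8636 mcg/min
422.8636 mcg/min × 60 min/hr = 25371.82 mcg/hr
Rate = 25371.82 mcg/hr ÷ 1255.39 mcg/mL = 20.21031 mL/hr
Time remaining = 353.547 mL ÷ 20.21031 mL/hr = 17.4934 hr

17.5 hours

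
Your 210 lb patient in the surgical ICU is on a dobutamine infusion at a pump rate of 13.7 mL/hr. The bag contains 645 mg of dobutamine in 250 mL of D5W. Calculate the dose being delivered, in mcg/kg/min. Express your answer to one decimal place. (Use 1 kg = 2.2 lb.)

6.2 mcg/kg/min

Weight = 210 lb ÷ 2.2 lb/kg = 95.45455 kg
Concentration = 645 mg ÷ 250 mL = 2.58 mg/mL = 2580 mcg/mL
Drug rate = 13.7 mL/hr × 2580 mcg/mL = 35346 mcg/hr
35346 mcg/hr ÷ 60 min/hr = 589.1 mcg/min
589.1 mcg/min ÷ 95.45455 kg = 6.171524 mcg/kg/min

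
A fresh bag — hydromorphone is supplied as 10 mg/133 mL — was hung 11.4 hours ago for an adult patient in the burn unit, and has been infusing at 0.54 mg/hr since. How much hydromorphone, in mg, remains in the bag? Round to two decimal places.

3.84 mg

Concentration = 10 mg ÷ 133 mL = 0.07518797 mg/mL
Rate = 0.54 mg/hr ÷ 0.07518797 mg/mL = 7.182 mL/hr
Volume infused = 7.182 mL/hr × 11.4 hr = 81.8748 mL
Volume remaining = 133 − 81.8748 = 51.1252 mL
Drug remaining = 51.1252 mL × 0.07518797 mg/mL = 3.844 mg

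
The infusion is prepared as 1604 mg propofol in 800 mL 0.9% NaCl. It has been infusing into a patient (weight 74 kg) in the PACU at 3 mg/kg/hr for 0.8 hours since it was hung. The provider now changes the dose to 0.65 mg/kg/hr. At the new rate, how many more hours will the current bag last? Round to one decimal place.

Initial rate:
Dose = 3 mg/kg/hr × 74 kg = 222 mg/hr
Concentration = 1604 mg ÷ 800 mL = 2.005 mg/mL
Rate = 222 mg/hr ÷ 2.005 mg/mL = 110.7232 mL/hr
Volume infused so far = 110.7232 mL/hr × 0.8 hr = 88.57855 mL
Volume remaining = 800 − 88.57855 = 711.4214 mL
New rate:
Dose = 0.65 mg/kg/hr × 74 kg = 48.1 mg/hr
Rate = 48.1 mg/hr ÷ 2.005 mg/mL = 23.99002 mL/hr
Time remaining = 711.4214 mL ÷ 23.99002 mL/hr = 29.65489 hr

29.7 hours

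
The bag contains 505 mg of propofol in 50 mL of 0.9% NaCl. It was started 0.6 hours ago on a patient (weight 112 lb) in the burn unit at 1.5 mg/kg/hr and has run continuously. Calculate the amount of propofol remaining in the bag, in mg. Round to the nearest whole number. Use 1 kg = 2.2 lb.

Weight = 112 lb ÷ 2.2 lb/kg = 50.90909 kg
Dose = 1.5 mg/kg/hr × 50.90909 kg = 76.36364 mg/hr
Concentration = 505 mg ÷ 50 mL = 10.1 mg/mL
Rate = 76.36364 mg/hr ÷ 10.1 mg/mL = 7.560756 mL/hr
Volume infused = 7.560756 mL/hr × 0.6 hr = 4.536454 mL
Volume remaining = 50 − 4.536454 = 45.46355 mL
Drug remaining = 45.46355 mL × 10.1 mg/mL = 459.1818 mg

459 mg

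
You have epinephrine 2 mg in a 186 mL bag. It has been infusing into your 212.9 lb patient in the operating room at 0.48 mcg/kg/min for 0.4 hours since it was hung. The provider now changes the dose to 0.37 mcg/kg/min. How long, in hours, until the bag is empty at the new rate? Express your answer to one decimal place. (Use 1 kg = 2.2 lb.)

0.4 hours

Initial rate:
Weight = 212.9 lb ÷ 2.2 lb/kg = 96.77273 kg
Dose = 0.48 mcg/kg/min × 96.77273 kg = 46.45091 mcg/min
46.45091 mcg/min × 60 min/hr = 2787.055 mcg/hr
Concentration = 2 mg ÷ 186 mL = 0.01075269 mg/mL = 10.75269 mcg/mL
Rate = 2787.055 mcg/hr ÷ 10.75269 mcg/mL = 259.1961 mL/hr
Volume infused so far = 259.1961 mL/hr × 0.4 hr = 103.6784 mL
Volume remaining = 186 − 103.6784 = 82.32157 mL
New rate:
Dose = 0.37 mcg/kg/min × 96.77273 kg = 35.80591 mcg/min
35.80591 mcg/min × 60 min/hr = 2148.355 mcg/hr
Rate = 2148.355 mcg/hr ÷ 10.75269 mcg/mL = 199.797 mL/hr
Time remaining = 82.32157 mL ÷ 199.797 mL/hr = 0.4120261 hr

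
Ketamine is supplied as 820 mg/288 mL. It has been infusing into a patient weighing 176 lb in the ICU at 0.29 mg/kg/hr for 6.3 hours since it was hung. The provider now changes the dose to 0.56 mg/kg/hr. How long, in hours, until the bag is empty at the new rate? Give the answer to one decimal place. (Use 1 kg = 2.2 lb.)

Initial rate:
Weight = 176 lb ÷ 2.2 lb/kg = 80 kg
Dose = 0.29 mg/kg/hr × 80 kg = 23.2 mg/hr
Concentration = 820 mg ÷ 288 mL = 2.847222 mg/mL
Rate = 23.2 mg/hr ÷ 2.847222 mg/mL = 8.148293 mL/hr
Volume infused so far = 8.148293 mL/hr × 6.3 hr = 51.33424 mL
Volume remaining = 288 − 51.33424 = 236.6658 mL
New rate:
Dose = 0.56 mg/kg/hr × 80 kg = 44.8 mg/hr
Rate = 44.8 mg/hr ÷ 2.847222 mg/mL = 15.73463 mL/hr
Time remaining = 236.6658 mL ÷ 15.73463 mL/hr = 15.04107 hr

15.0 hours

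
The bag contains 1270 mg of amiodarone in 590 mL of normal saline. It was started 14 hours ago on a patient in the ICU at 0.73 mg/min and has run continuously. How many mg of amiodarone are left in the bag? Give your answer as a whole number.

657 mg

0.73 mg/min × 60 min/hr = 43.8 mg/hr
Concentration = 1270 mg ÷ 590 mL = 2.152542 mg/mL
Rate = 43.8 mg/hr ÷ 2.152542 mg/mL = 20.34803 mL/hr
Volume infused = 20.34803 mL/hr × 14 hr = 284.8724 mL
Volume remaining = 590 − 284.8724 = 305.1276 mL
Drug remaining = 305.1276 mL × 2.152542 mg/mL = 656.8 mg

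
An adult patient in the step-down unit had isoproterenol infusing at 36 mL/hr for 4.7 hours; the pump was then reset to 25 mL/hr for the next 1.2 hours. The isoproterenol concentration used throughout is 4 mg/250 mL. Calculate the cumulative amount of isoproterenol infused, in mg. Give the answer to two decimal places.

3.19 mg

Concentration = 4 mg ÷ 250 mL = 0.016 mg/mL
Stage 1: 36 mL/hr × 4.7 hr = 169.2 mL → 169.2 mL × 0.016 mg/mL = 2.7072 mg
Stage 2: 25 mL/hr × 1.2 hr = 30 mL → 30 mL × 0.016 mg/mL = 0.48 mg
Total = 2.7072 + 0.48 = 3.1872 mg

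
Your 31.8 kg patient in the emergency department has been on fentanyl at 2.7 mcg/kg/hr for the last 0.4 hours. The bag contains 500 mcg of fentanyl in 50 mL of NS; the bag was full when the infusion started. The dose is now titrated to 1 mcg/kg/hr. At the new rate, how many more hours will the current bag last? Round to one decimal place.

14.6 hours

Initial rate:
Dose = 2.7 mcg/kg/hr × 31.8 kg = 85.86 mcg/hr
Concentration = 500 mcg ÷ 50 mL = 10 mcg/mL
Rate = 85.86 mcg/hr ÷ 10 mcg/mL = 8.586 mL/hr
Volume infused so far = 8.586 mL/hr × 0.4 hr = 3.4344 mL
Volume remaining = 50 − 3.4344 = 46.5656 mL
New rate:
Dose = 1 mcg/kg/hr × 31.8 kg = 31.8 mcg/hr
Rate = 31.8 mcg/hr ÷ 10 mcg/mL = 3.18 mL/hr
Time remaining = 46.5656 mL ÷ 3.18 mL/hr = 14.64327 hr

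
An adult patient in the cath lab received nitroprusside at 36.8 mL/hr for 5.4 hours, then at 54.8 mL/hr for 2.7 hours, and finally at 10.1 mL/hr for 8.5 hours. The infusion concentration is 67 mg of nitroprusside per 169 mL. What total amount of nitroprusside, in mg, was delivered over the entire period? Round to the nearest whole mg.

Concentration = 67 mg ÷ 169 mL = 0.3964497 mg/mL
Stage 1: 36.8 mL/hr × 5.4 hr = 198.72 mL → 198.72 mL × 0.3964497 mg/mL = 78.78249 mg
Stage 2: 54.8 mL/hr × 2.7 hr = 147.96 mL → 147.96 mL × 0.3964497 mg/mL = 58.6587 mg
Stage 3: 10.1 mL/hr × 8.5 hr = 85.85 mL → 85.85 mL × 0.3964497 mg/mL = 34.03521 mg
Total = 78.78249 + 58.6587 + 34.03521 = 171.4764 mg

171 mg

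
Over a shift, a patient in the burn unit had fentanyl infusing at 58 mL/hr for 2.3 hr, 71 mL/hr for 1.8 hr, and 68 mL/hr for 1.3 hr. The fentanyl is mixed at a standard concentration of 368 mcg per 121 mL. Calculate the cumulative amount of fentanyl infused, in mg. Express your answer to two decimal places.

1.06 mg

Concentration = 368 mcg ÷ 121 mL = 3.041322 mcg/mL
Stage 1: 58 mL/hr × 2.3 hr = 133.4 mL → 133.4 mL × 3.041322 mcg/mL = 405.7124 mcg
Stage 2: 71 mL/hr × 1.8 hr = 127.8 mL → 127.8 mL × 3.041322 mcg/mL = 388.681 mcg
Stage 3: 68 mL/hr × 1.3 hr = 88.4 mL → 88.4 mL × 3.041322 mcg/mL = 268.8529 mcg
Total = 405.7124 + 388.681 + 268.8529 = 1063.246 mcg = 1.063246 mg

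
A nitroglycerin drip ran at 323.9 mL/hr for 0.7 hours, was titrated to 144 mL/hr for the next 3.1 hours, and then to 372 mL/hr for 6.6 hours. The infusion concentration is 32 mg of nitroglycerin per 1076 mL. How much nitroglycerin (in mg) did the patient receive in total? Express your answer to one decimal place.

Concentration = 32 mg ÷ 1076 mL = 0.02973978 mg/mL
Stage 1: 323.9 mL/hr × 0.7 hr = 226.73 mL → 226.73 mL × 0.02973978 mg/mL = 6.7429 mg
Stage 2: 144 mL/hr × 3.1 hr = 446.4 mL → 446.4 mL × 0.02973978 mg/mL = 13.27584 mg
Stage 3: 372 mL/hr × 6.6 hr = 2455.2 mL → 2455.2 mL × 0.02973978 mg/mL = 73.0171 mg
Total = 6.7429 + 13.27584 + 73.0171 = 93.03584 mg

93.0 mg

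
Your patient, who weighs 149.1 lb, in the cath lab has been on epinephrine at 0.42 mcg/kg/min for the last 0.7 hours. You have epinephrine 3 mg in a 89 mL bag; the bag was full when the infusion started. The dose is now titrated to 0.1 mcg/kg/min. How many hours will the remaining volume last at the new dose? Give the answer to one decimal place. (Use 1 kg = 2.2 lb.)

Initial rate:
Weight = 149.1 lb ÷ 2.2 lb/kg = 67.77273 kg
Dose = 0.42 mcg/kg/min × 67.77273 kg = 28.46455 mcg/min
28.46455 mcg/min × 60 min/hr = 1707.873 mcg/hr
Concentration = 3 mg ÷ 89 mL = 0.03370787 mg/mL = 33.70787 mcg/mL
Rate = 1707.873 mcg/hr ÷ 33.70787 mcg/mL = 50.66689 mL/hr
Volume infused so far = 50.66689 mL/hr × 0.7 hr = 35.46682 mL
Volume remaining = 89 − 35.46682 = 53.53318 mL
New rate:
Dose = 0.1 mcg/kg/min × 67.77273 kg = 6.777273 mcg/min
6.777273 mcg/min × 60 min/hr = 406.6364 mcg/hr
Rate = 406.6364 mcg/hr ÷ 33.70787 mcg/mL = 12.06355 mL/hr
Time remaining = 53.53318 mL ÷ 12.06355 mL/hr = 4.437599 hr

4.4 hours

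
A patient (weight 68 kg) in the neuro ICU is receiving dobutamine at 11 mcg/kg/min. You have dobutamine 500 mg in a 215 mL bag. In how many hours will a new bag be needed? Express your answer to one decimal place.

11.1 hours

Dose = 11 mcg/kg/min × 68 kg = 748 mcg/min
748 mcg/min × 60 min/hr = 44880 mcg/hr
Concentration = 500 mg ÷ 215 mL = 2.325581 mg/mL = 2325.581 mcg/mL
Rate = 44880 mcg/hr ÷ 2325.581 mcg/mL = 19.2984 mL/hr
Duration = 215 mL ÷ 19.2984 mL/hr = 11.14082 hr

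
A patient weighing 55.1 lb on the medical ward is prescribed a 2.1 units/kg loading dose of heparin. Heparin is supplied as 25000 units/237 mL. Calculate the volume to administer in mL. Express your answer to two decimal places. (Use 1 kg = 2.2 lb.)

Weight = 55.1 lb ÷ 2.2 lb/kg = 25.04545 kg
Dose = 2.1 units/kg × 25.04545 kg = 52.59545 units
Concentration = 25000 units ÷ 237 mL = 105.4852 units/mL
Volume = 52.59545 units ÷ 105.4852 units/mL = 0.4986049 mL

0.50 mL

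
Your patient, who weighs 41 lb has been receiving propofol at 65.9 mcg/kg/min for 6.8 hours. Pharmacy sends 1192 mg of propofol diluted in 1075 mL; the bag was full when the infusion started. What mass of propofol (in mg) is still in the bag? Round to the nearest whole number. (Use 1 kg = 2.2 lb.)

Weight = 41 lb ÷ 2.2 lb/kg = 18.63636 kg
Dose = 65.9 mcg/kg/min × 18.63636 kg = 1228.136 mcg/min
1228.136 mcg/min × 60 min/hr = 73688.18 mcg/hr
Concentration = 1192 mg ÷ 1075 mL = 1.108837 mg/mL = 1108.837 mcg/mL
Rate = 73688.18 mcg/hr ÷ 1108.837 mcg/mL = 66.45537 mL/hr
Volume infused = 66.45537 mL/hr × 6.8 hr = 451.8965 mL
Volume remaining = 1075 − 451.8965 = 623.1035 mL
Drug remaining = 623.1035 mL × 1108.837 mcg/mL = 690920.4 mcg = 690.9204 mg

691 mg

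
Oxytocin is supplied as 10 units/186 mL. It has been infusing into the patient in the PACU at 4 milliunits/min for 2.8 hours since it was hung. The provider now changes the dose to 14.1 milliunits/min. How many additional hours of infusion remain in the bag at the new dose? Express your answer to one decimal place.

11.0 hours

Initial rate:
4 milliunits/min × 60 min/hr = 240 milliunits/hr
Concentration = 10 units ÷ 186 mL = 0.05376344 units/mL = 53.76344 milliunits/mL
Rate = 240 milliunits/hr ÷ 53.76344 milliunits/mL = 4.464 mL/hr
Volume infused so far = 4.464 mL/hr × 2.8 hr = 12.4992 mL
Volume remaining = 186 − 12.4992 = 173.5008 mL
New rate:
14.1 milliunits/min × 60 min/hr = 846 milliunits/hr
Rate = 846 milliunits/hr ÷ 53.76344 milliunits/mL = 15.7356 mL/hr
Time remaining = 173.5008 mL ÷ 15.7356 mL/hr = 11.026 hr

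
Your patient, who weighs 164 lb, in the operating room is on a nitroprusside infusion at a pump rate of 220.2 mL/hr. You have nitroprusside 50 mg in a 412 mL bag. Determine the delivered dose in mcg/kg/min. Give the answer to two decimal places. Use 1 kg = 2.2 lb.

Weight = 164 lb ÷ 2.2 lb/kg = 74.54545 kg
Concentration = 50 mg ÷ 412 mL = 0.1213592 mg/mL = 121.3592 mcg/mL
Drug rate = 220.2 mL/hr × 121.3592 mcg/mL = 26723.3 mcg/hr
26723.3 mcg/hr ÷ 60 min/hr = 445.3883 mcg/min
445.3883 mcg/min ÷ 74.54545 kg = 5.974722 mcg/kg/min

5.97 mcg/kg/min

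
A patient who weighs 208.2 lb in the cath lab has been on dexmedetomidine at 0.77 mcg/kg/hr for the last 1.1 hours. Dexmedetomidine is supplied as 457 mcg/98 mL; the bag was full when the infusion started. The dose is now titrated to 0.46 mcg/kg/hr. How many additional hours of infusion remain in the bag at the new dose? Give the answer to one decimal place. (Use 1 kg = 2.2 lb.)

Initial rate:
Weight = 208.2 lb ÷ 2.2 lb/kg = 94.63636 kg
Dose = 0.77 mcg/kg/hr × 94.63636 kg = 72.87 mcg/hr
Concentration = 457 mcg ÷ 98 mL = 4.663265 mcg/mL
Rate = 72.87 mcg/hr ÷ 4.663265 mcg/mL = 15.62639 mL/hr
Volume infused so far = 15.62639 mL/hr × 1.1 hr = 17.18903 mL
Volume remaining = 98 − 17.18903 = 80.81097 mL
New rate:
Dose = 0.46 mcg/kg/hr × 94.63636 kg = 43.53273 mcg/hr
Rate = 43.53273 mcg/hr ÷ 4.663265 mcg/mL = 9.335246 mL/hr
Time remaining = 80.81097 mL ÷ 9.335246 mL/hr = 8.656545 hr

8.7 hours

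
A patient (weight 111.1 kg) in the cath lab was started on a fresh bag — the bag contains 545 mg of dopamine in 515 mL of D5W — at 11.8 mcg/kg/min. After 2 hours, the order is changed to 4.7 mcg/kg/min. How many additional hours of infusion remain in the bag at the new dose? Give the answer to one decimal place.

Initial rate:
Dose = 11.8 mcg/kg/min × 111.1 kg = 1310.98 mcg/min
1310.98 mcg/min × 60 min/hr = 78658.8 mcg/hr
Concentration = 545 mg ÷ 515 mL = 1.058252 mg/mL = 1058.252 mcg/mL
Rate = 78658.8 mcg/hr ÷ 1058.252 mcg/mL = 74.32896 mL/hr
Volume infused so far = 74.32896 mL/hr × 2 hr = 148.6579 mL
Volume remaining = 515 − 148.6579 = 366.3421 mL
New rate:
Dose = 4.7 mcg/kg/min × 111.1 kg = 522.17 mcg/min
522.17 mcg/min × 60 min/hr = 31330.2 mcg/hr
Rate = 31330.2 mcg/hr ÷ 1058.252 mcg/mL = 29.6056 mL/hr
Time remaining = 366.3421 mL ÷ 29.6056 mL/hr = 12.37408 hr

12.4 hours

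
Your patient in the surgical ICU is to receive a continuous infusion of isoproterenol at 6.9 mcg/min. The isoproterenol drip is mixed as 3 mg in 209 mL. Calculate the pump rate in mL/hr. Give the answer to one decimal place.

6.9 mcg/min × 60 min/hr = 414 mcg/hr
Concentration = 3 mg ÷ 209 mL = 0.01435407 mg/mL = 14.35407 mcg/mL
Rate = 414 mcg/hr ÷ 14.35407 mcg/mL = 28.842 mL/hr

28.8 mL/hr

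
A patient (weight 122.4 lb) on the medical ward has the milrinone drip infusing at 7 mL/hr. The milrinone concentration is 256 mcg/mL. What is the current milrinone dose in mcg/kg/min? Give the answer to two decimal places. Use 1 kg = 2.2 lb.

Weight = 122.4 lb ÷ 2.2 lb/kg = 55.63636 kg
Drug rate = 7 mL/hr × 256 mcg/mL = 1792 mcg/hr
1792 mcg/hr ÷ 60 min/hr = 29.86667 mcg/min
29.86667 mcg/min ÷ 55.63636 kg = 0.5368192 mcg/kg/min

0.54 mcg/kg/min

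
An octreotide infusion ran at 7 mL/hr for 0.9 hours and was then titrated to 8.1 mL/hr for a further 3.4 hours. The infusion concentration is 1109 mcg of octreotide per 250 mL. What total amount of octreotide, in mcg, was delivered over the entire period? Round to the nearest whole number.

150 mcg

Concentration = 1109 mcg ÷ 250 mL = 4.436 mcg/mL
Stage 1: 7 mL/hr × 0.9 hr = 6.3 mL → 6.3 mL × 4.436 mcg/mL = 27.9468 mcg
Stage 2: 8.1 mL/hr × 3.4 hr = 27.54 mL → 27.54 mL × 4.436 mcg/mL = 122.1674 mcg
Total = 27.9468 + 122.1674 = 150.1142 mcg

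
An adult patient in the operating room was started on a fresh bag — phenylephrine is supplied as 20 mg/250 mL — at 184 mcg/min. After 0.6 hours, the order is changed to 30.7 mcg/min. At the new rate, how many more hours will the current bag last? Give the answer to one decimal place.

Initial rate:
184 mcg/min × 60 min/hr = 11040 mcg/hr
Concentration = 20 mg ÷ 250 mL = 0.08 mg/mL = 80 mcg/mL
Rate = 11040 mcg/hr ÷ 80 mcg/mL = 138 mL/hr
Volume infused so far = 138 mL/hr × 0.6 hr = 82.8 mL
Volume remaining = 250 − 82.8 = 167.2 mL
New rate:
30.7 mcg/min × 60 min/hr = 1842 mcg/hr
Rate = 1842 mcg/hr ÷ 80 mcg/mL = 23.025 mL/hr
Time remaining = 167.2 mL ÷ 23.025 mL/hr = 7.261672 hr

7.3 hours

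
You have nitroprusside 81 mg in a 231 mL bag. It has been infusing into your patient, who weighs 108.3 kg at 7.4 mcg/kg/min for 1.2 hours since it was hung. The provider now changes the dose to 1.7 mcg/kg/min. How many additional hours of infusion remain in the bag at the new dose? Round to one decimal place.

2.1 hours

Initial rate:
Dose = 7.4 mcg/kg/min × 108.3 kg = 801.42 mcg/min
801.42 mcg/min × 60 min/hr = 48085.2 mcg/hr
Concentration = 81 mg ÷ 231 mL = 0.3506494 mg/mL = 350.6494 mcg/mL
Rate = 48085.2 mcg/hr ÷ 350.6494 mcg/mL = 137.1319 mL/hr
Volume infused so far = 137.1319 mL/hr × 1.2 hr = 164.5582 mL
Volume remaining = 231 − 164.5582 = 66.44176 mL
New rate:
Dose = 1.7 mcg/kg/min × 108.3 kg = 184.11 mcg/min
184.11 mcg/min × 60 min/hr = 11046.6 mcg/hr
Rate = 11046.6 mcg/hr ÷ 350.6494 mcg/mL = 31.50327 mL/hr
Time remaining = 66.44176 mL ÷ 31.50327 mL/hr = 2.109044 hr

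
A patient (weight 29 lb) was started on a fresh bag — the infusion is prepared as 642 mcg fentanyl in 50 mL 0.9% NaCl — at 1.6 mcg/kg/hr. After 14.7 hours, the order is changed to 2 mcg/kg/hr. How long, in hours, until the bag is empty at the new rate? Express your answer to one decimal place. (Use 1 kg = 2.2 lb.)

Initial rate:
Weight = 29 lb ÷ 2.2 lb/kg = 13.18182 kg
Dose = 1.6 mcg/kg/hr × 13.18182 kg = 21.09091 mcg/hr
Concentration = 642 mcg ÷ 50 mL = 12.84 mcg/mL
Rate = 21.09091 mcg/hr ÷ 12.84 mcg/mL = 1.642594 mL/hr
Volume infused so far = 1.642594 mL/hr × 14.7 hr = 24.14613 mL
Volume remaining = 50 − 24.14613 = 25.85387 mL
New rate:
Dose = 2 mcg/kg/hr × 13.18182 kg = 26.36364 mcg/hr
Rate = 26.36364 mcg/hr ÷ 12.84 mcg/mL = 2.053243 mL/hr
Time remaining = 25.85387 mL ÷ 2.053243 mL/hr = 12.59172 hr

12.6 hours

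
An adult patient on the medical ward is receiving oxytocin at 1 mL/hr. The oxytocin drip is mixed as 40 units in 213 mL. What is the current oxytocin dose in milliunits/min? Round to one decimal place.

3.1 milliunits/min

Concentration = 40 units ÷ 213 mL = 0.1877934 units/mL = 187.7934 milliunits/mL
Drug rate = 1 mL/hr × 187.7934 milliunits/mL = 187.7934 milliunits/hr
187.7934 milliunits/hr ÷ 60 min/hr = 3.12989 milliunits/min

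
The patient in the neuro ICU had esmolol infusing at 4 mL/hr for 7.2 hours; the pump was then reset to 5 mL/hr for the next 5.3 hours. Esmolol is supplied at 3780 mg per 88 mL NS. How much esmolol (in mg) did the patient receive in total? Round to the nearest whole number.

Concentration = 3780 mg ÷ 88 mL = 42.95455 mg/mL
Stage 1: 4 mL/hr × 7.2 hr = 28.8 mL → 28.8 mL × 42.95455 mg/mL = 1237.091 mg
Stage 2: 5 mL/hr × 5.3 hr = 26.5 mL → 26.5 mL × 42.95455 mg/mL = 1138.295 mg
Total = 1237.091 + 1138.295 = 2375.386 mg

2375 mg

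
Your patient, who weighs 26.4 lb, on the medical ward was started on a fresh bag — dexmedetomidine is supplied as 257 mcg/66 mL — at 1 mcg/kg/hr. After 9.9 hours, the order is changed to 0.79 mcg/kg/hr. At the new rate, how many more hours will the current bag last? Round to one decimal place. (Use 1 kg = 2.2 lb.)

14.6 hours

Initial rate:
Weight = 26.4 lb ÷ 2.2 lb/kg = 12 kg
Dose = 1 mcg/kg/hr × 12 kg = 12 mcg/hr
Concentration = 257 mcg ÷ 66 mL = 3.893939 mcg/mL
Rate = 12 mcg/hr ÷ 3.893939 mcg/mL = 3.081712 mL/hr
Volume infused so far = 3.081712 mL/hr × 9.9 hr = 30.50895 mL
Volume remaining = 66 − 30.50895 = 35.49105 mL
New rate:
Dose = 0.79 mcg/kg/hr × 12 kg = 9.48 mcg/hr
Rate = 9.48 mcg/hr ÷ 3.893939 mcg/mL = 2.434553 mL/hr
Time remaining = 35.49105 mL ÷ 2.434553 mL/hr = 14.57806 hr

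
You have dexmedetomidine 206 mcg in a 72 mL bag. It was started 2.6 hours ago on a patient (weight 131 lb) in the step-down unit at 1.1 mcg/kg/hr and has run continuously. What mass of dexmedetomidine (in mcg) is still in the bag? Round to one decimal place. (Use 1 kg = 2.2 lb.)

Weight = 131 lb ÷ 2.2 lb/kg = 59.54545 kg
Dose = 1.1 mcg/kg/hr × 59.54545 kg = 65.5 mcg/hr
Concentration = 206 mcg ÷ 72 mL = 2.861111 mcg/mL
Rate = 65.5 mcg/hr ÷ 2.861111 mcg/mL = 22.8932 mL/hr
Volume infused = 22.8932 mL/hr × 2.6 hr = 59.52233 mL
Volume remaining = 72 − 59.52233 = 12.47767 mL
Drug remaining = 12.47767 mL × 2.861111 mcg/mL = 35.7 mcg

35.7 mcg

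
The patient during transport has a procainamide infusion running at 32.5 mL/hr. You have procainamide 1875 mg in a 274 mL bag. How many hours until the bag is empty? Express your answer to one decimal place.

Duration = 274 mL ÷ 32.5 mL/hr = 8.430769 hr

8.4 hours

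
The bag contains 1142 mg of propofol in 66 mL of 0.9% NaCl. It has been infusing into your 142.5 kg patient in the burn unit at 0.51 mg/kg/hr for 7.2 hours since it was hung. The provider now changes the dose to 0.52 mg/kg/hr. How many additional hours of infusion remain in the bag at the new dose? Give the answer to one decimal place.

8.4 hours

Initial rate:
Dose = 0.51 mg/kg/hr × 142.5 kg = 72.675 mg/hr
Concentration = 1142 mg ÷ 66 mL = 17.30303 mg/mL
Rate = 72.675 mg/hr ÷ 17.30303 mg/mL = 4.200131 mL/hr
Volume infused so far = 4.200131 mL/hr × 7.2 hr = 30.24095 mL
Volume remaining = 66 − 30.24095 = 35.75905 mL
New rate:
Dose = 0.52 mg/kg/hr × 142.5 kg = 74.1 mg/hr
Rate = 74.1 mg/hr ÷ 17.30303 mg/mL = 4.282487 mL/hr
Time remaining = 35.75905 mL ÷ 4.282487 mL/hr = 8.350067 hr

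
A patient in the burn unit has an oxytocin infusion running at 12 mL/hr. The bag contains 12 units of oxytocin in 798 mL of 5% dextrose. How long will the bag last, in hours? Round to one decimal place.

66.5 hours

Duration = 798 mL ÷ 12 mL/hr = 66.5 hr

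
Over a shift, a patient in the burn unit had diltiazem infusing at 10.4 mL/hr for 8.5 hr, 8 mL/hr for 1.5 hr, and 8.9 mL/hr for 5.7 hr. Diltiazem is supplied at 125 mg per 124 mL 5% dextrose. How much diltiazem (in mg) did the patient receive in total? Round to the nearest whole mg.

152 mg

Concentration = 125 mg ÷ 124 mL = 1.008065 mg/mL
Stage 1: 10.4 mL/hr × 8.5 hr = 88.4 mL → 88.4 mL × 1.008065 mg/mL = 89.1129 mg
Stage 2: 8 mL/hr × 1.5 hr = 12 mL → 12 mL × 1.008065 mg/mL = 12.09677 mg
Stage 3: 8.9 mL/hr × 5.7 hr = 50.73 mL → 50.73 mL × 1.008065 mg/mL = 51.13911 mg
Total = 89.1129 + 12.09677 + 51.13911 = 152.3488 mg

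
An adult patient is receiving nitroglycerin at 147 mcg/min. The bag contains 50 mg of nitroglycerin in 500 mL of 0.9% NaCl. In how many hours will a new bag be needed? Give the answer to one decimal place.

147 mcg/min × 60 min/hr = 8820 mcg/hr
Concentration = 50 mg ÷ 500 mL = 0.1 mg/mL = 100 mcg/mL
Rate = 8820 mcg/hr ÷ 100 mcg/mL = 88.2 mL/hr
Duration = 500 mL ÷ 88.2 mL/hr = 5.668934 hr

5.7 hours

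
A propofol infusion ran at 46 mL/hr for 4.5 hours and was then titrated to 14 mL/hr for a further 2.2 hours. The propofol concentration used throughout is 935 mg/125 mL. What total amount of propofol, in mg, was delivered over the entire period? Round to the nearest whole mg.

Concentration = 935 mg ÷ 125 mL = 7.48 mg/mL
Stage 1: 46 mL/hr × 4.5 hr = 207 mL → 207 mL × 7.48 mg/mL = 1548.36 mg
Stage 2: 14 mL/hr × 2.2 hr = 30.8 mL → 30.8 mL × 7.48 mg/mL = 230.384 mg
Total = 1548.36 + 230.384 = 1778.744 mg

1779 mg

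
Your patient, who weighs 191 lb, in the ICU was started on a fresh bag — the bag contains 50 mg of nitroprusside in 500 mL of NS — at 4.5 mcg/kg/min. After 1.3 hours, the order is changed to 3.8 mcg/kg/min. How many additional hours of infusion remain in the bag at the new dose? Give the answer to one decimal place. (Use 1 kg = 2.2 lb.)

Initial rate:
Weight = 191 lb ÷ 2.2 lb/kg = 86.81818 kg
Dose = 4.5 mcg/kg/min × 86.81818 kg = 390.6818 mcg/min
390.6818 mcg/min × 60 min/hr = 23440.91 mcg/hr
Concentration = 50 mg ÷ 500 mL = 0.1 mg/mL = 100 mcg/mL
Rate = 23440.91 mcg/hr ÷ 100 mcg/mL = 234.4091 mL/hr
Volume infused so far = 234.4091 mL/hr × 1.3 hr = 304.7318 mL
Volume remaining = 500 − 304.7318 = 195.2682 mL
New rate:
Dose = 3.8 mcg/kg/min × 86.81818 kg = 329.9091 mcg/min
329.9091 mcg/min × 60 min/hr = 19794.55 mcg/hr
Rate = 19794.55 mcg/hr ÷ 100 mcg/mL = 197.9455 mL/hr
Time remaining = 195.2682 mL ÷ 197.9455 mL/hr = 0.9864747 hr

1.0 hours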